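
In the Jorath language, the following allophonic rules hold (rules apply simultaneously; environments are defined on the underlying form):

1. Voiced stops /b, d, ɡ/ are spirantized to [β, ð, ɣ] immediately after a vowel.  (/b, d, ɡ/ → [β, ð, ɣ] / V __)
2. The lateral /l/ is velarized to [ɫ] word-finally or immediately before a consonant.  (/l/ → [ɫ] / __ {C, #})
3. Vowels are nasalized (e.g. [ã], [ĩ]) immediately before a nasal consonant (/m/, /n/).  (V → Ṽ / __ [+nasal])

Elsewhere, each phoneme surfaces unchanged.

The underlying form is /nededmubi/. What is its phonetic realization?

/n/ — not in any rule's target class → [n].
/e/ (between /n/ and /d/): rule 3 targets it, but not before a nasal consonant → unchanged [e].
/d/ (between /e/ and /e/): immediately after a vowel, so rule 1 applies → [ð].
/e/ — between /d/ and /d/; rule 3 does not apply here → [e].
/d/ — between /e/ and /m/, immediately after a vowel — surfaces as [ð] (rule 1).
/m/ (between /d/ and /u/) is unaffected → [m].
/u/ (between /m/ and /b/) is in the target of rule 3 but the environment (before a nasal consonant) is not met → [u].
/b/ meets the environment for rule 1 (immediately after a vowel) → [β].
/i/ — word-final; rule 3 does not apply here → [i].

[neðeðmuβi]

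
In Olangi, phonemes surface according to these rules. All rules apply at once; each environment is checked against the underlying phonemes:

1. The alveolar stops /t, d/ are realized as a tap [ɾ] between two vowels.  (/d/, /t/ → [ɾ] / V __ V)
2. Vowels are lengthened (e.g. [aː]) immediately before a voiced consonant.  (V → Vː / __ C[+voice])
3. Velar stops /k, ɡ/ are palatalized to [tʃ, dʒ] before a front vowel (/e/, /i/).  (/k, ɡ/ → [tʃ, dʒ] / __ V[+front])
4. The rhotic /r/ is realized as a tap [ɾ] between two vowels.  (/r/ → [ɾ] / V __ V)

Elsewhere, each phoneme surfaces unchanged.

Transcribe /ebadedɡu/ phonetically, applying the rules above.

[eːbaːɾeːdɡu]

Rule 2 applies to /e/ (word-initial: before a voiced consonant) → [eː].
/b/ (between /e/ and /a/) is unaffected → [b].
/a/ (between /b/ and /d/): before a voiced consonant, so rule 2 applies → [aː].
/d/ (between /a/ and /e/) occurs between two vowels → [ɾ] by rule 1.
/e/ (between /d/ and /d/) occurs before a voiced consonant → [eː] by rule 2.
/d/ — between /e/ and /ɡ/; rule 1 does not apply here → [d].
/ɡ/ — between /d/ and /u/; rule 3 does not apply here → [ɡ].
/u/ (word-final) is in the target of rule 2 but the environment (before a voiced consonant) is not met → [u].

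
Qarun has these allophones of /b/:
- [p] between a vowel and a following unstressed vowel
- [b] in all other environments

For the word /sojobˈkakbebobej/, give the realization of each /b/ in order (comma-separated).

Occurrence 1 (position 5): no conditioning environment matches → elsewhere allophone [b].
Occurrence 2 (position 9): no conditioning environment matches → elsewhere allophone [b].
Occurrence 3 (position 11): between a vowel and a following unstressed vowel → [p].
Occurrence 4 (position 13): between a vowel and a following unstressed vowel → [p].

[b], [b], [p], [p]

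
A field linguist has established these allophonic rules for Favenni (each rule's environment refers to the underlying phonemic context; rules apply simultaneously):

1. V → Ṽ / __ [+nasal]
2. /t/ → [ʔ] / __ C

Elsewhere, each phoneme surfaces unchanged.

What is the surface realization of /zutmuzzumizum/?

/z/ (word-initial): no rule targets it → [z].
/u/ — between /z/ and /t/; rule 1 does not apply here → [u].
/t/ (between /u/ and /m/) occurs immediately before a consonant → [ʔ] by rule 2.
/m/ (between /t/ and /u/) is unaffected → [m].
/u/ — between /m/ and /z/; rule 1 does not apply here → [u].
/z/ stays [z].
/z/ stays [z].
/u/ (between /z/ and /m/) occurs before a nasal consonant → [ũ] by rule 1.
/m/ stays [m].
/i/ — between /m/ and /z/; rule 1 does not apply here → [i].
/z/ stays [z].
/u/ — between /z/ and /m/, before a nasal consonant — surfaces as [ũ] (rule 1).
/m/ (word-final) is unaffected → [m].

[zuʔmuzzũmizũm]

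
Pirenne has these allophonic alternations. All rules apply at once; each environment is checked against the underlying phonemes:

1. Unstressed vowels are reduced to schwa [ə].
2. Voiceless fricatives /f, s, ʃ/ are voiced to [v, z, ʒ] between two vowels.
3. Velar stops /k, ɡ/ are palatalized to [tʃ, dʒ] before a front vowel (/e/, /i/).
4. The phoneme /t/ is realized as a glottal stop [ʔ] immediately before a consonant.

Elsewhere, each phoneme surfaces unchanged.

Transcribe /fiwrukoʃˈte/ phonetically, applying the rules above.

[fəwrəkəʃˈte]

/f/ — word-initial; rule 2 does not apply here → [f].
/i/ (between /f/ and /w/) occurs in an unstressed syllable → [ə] by rule 1.
/w/ (between /i/ and /r/) is unaffected → [w].
/r/ — not in any rule's target class → [r].
/u/ (between /r/ and /k/) occurs in an unstressed syllable → [ə] by rule 1.
/k/ — between /u/ and /o/; rule 3 does not apply here → [k].
/o/ meets the environment for rule 1 (in an unstressed syllable) → [ə].
/ʃ/ (between /o/ and /t/) is in the target of rule 2 but the environment (between two vowels) is not met → [ʃ].
/t/ (between /ʃ/ and /e/) fails the environment for rule 4, so it stays [t].
/e/ (word-final) fails the environment for rule 1, so it stays [e].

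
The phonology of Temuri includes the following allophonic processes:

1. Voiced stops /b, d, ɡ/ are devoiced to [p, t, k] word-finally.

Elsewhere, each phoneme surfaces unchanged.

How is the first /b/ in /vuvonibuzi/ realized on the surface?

/b/ (between /i/ and /u/) fails the environment for rule 1, so it stays [b].

[b]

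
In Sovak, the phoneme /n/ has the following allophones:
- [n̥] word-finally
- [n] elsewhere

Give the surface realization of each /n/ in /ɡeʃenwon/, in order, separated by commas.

Occurrence 1 (position 5): no conditioning environment matches → elsewhere allophone [n].
Occurrence 2 (position 8): word-finally → [n̥].

[n], [n̥]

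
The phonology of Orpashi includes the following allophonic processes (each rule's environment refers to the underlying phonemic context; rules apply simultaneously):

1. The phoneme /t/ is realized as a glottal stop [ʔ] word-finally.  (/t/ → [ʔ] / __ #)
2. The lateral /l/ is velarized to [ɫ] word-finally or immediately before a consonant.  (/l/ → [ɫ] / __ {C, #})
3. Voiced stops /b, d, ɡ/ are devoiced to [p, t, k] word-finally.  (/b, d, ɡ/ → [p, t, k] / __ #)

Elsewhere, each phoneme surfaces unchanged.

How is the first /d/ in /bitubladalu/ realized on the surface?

[d]

/d/ (between /a/ and /a/) fails the environment for rule 3, so it stays [d].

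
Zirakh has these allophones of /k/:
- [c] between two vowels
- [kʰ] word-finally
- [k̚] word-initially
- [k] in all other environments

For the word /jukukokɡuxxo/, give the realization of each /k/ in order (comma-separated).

[c], [c], [k]

Occurrence 1 (position 3): between two vowels → [c].
Occurrence 2 (position 5): between two vowels → [c].
Occurrence 3 (position 7): no conditioning environment matches → elsewhere allophone [k].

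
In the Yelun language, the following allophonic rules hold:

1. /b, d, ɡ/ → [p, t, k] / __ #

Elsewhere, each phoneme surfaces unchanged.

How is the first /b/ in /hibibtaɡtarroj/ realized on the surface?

[b]

/b/ (between /i/ and /i/) fails the environment for rule 1, so it stays [b].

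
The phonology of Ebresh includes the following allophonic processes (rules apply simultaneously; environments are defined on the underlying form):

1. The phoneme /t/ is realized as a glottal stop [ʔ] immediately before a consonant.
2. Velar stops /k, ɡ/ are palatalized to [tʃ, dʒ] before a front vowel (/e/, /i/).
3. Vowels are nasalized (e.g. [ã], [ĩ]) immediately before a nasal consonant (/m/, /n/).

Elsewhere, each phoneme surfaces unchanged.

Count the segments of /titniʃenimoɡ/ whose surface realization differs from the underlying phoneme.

Segments that undergo a rule: /t/ → [ʔ] (rule 1); /e/ → [ẽ] (rule 3); /i/ → [ĩ] (rule 3).
All other segments surface unchanged.

3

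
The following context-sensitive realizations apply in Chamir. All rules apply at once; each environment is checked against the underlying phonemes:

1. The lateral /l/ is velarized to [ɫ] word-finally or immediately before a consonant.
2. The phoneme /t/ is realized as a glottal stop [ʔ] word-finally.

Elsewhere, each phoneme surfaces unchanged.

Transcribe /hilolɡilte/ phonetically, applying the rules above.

/h/ — not in any rule's target class → [h].
/i/ stays [i].
/l/ — between /i/ and /o/; rule 1 does not apply here → [l].
/o/ stays [o].
/l/ — between /o/ and /ɡ/, word-finally or immediately before a consonant — surfaces as [ɫ] (rule 1).
/ɡ/ — not in any rule's target class → [ɡ].
/i/ — not in any rule's target class → [i].
Rule 1 applies to /l/ (between /i/ and /t/: word-finally or immediately before a consonant) → [ɫ].
/t/ — between /l/ and /e/; rule 2 does not apply here → [t].
/e/ — not in any rule's target class → [e].

[hiloɫɡiɫte]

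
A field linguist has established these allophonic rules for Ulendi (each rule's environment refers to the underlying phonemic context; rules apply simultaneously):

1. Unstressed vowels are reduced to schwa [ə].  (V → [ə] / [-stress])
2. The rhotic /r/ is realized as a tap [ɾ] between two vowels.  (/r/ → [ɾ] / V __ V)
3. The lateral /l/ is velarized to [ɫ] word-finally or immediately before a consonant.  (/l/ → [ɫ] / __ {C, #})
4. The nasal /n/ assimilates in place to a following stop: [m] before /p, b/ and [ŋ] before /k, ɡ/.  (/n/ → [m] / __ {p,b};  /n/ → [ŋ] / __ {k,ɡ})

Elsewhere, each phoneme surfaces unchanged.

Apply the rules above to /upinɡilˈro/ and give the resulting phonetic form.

/u/ — word-initial, in an unstressed syllable — surfaces as [ə] (rule 1).
/p/ (between /u/ and /i/) is unaffected → [p].
/i/ (between /p/ and /n/): in an unstressed syllable, so rule 1 applies → [ə].
/n/ (between /i/ and /ɡ/) occurs before a labial or velar stop → [ŋ] by rule 4.
/ɡ/ — not in any rule's target class → [ɡ].
/i/ meets the environment for rule 1 (in an unstressed syllable) → [ə].
/l/ (between /i/ and /r/) occurs word-finally or immediately before a consonant → [ɫ] by rule 3.
/r/ (between /l/ and /o/): rule 2 targets it, but not between two vowels → unchanged [r].
/o/ (word-final): rule 1 targets it, but not in an unstressed syllable → unchanged [o].

[əpəŋɡəɫˈro]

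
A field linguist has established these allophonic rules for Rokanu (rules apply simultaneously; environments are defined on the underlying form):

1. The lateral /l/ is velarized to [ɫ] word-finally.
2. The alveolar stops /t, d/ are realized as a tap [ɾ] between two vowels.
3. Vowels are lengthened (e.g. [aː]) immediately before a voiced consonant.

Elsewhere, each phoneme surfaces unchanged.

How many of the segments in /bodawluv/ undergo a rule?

4

Segments that undergo a rule: /o/ → [oː] (rule 3); /d/ → [ɾ] (rule 2); /a/ → [aː] (rule 3); /u/ → [uː] (rule 3).
All other segments surface unchanged.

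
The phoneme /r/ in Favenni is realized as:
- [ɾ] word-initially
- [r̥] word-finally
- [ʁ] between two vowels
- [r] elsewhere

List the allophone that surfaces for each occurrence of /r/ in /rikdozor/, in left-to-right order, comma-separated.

Occurrence 1 (position 1): word-initially → [ɾ].
Occurrence 2 (position 8): word-finally → [r̥].

[ɾ], [r̥]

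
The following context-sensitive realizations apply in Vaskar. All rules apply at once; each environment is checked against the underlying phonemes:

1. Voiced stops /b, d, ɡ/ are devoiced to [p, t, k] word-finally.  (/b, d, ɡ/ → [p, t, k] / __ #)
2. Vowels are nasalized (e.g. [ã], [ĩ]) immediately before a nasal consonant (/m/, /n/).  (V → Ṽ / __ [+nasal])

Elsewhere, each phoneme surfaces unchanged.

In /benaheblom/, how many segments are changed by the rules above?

Segments that undergo a rule: /e/ → [ẽ] (rule 2); /o/ → [õ] (rule 2).
All other segments surface unchanged.

2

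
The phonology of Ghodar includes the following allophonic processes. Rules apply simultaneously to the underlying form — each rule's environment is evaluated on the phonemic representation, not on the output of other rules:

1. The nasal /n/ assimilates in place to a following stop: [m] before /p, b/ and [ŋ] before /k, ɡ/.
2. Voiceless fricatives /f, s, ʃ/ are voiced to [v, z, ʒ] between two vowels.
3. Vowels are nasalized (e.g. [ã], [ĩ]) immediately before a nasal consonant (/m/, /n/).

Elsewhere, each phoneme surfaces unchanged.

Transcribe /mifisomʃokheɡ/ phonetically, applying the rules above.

[mivizõmʃokheɡ]

/m/ (word-initial) is unaffected → [m].
/i/ (between /m/ and /f/) fails the environment for rule 3, so it stays [i].
Rule 2 applies to /f/ (between /i/ and /i/: between two vowels) → [v].
/i/ (between /f/ and /s/): rule 3 targets it, but not before a nasal consonant → unchanged [i].
/s/ meets the environment for rule 2 (between two vowels) → [z].
/o/ (between /s/ and /m/): before a nasal consonant, so rule 3 applies → [õ].
/m/ (between /o/ and /ʃ/): no rule targets it → [m].
/ʃ/ (between /m/ and /o/) fails the environment for rule 2, so it stays [ʃ].
/o/ (between /ʃ/ and /k/) is in the target of rule 3 but the environment (before a nasal consonant) is not met → [o].
/k/ stays [k].
/h/ (between /k/ and /e/) is unaffected → [h].
/e/ (between /h/ and /ɡ/): rule 3 targets it, but not before a nasal consonant → unchanged [e].
/ɡ/ (word-final): no rule targets it → [ɡ].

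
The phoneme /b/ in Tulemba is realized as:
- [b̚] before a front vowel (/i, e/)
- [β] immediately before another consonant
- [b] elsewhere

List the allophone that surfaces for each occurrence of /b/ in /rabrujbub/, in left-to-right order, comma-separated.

Occurrence 1 (position 3): immediately before another consonant → [β].
Occurrence 2 (position 7): no conditioning environment matches → elsewhere allophone [b].
Occurrence 3 (position 9): no conditioning environment matches → elsewhere allophone [b].

[β], [b], [b]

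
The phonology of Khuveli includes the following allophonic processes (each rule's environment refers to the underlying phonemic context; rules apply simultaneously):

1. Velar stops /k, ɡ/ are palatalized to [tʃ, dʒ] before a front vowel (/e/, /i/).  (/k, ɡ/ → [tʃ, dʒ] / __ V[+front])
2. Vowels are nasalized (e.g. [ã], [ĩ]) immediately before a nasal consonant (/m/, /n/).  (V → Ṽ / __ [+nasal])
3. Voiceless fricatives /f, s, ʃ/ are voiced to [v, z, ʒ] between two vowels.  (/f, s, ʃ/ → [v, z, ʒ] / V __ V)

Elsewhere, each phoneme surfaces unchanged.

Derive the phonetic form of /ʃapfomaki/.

[ʃapfõmatʃi]

/ʃ/ (word-initial): rule 3 targets it, but not between two vowels → unchanged [ʃ].
/a/ (between /ʃ/ and /p/): rule 2 targets it, but not before a nasal consonant → unchanged [a].
/f/ (between /p/ and /o/) fails the environment for rule 3, so it stays [f].
Rule 2 applies to /o/ (between /f/ and /m/: before a nasal consonant) → [õ].
/a/ (between /m/ and /k/) is in the target of rule 2 but the environment (before a nasal consonant) is not met → [a].
Rule 1 applies to /k/ (between /a/ and /i/: before a front vowel) → [tʃ].
/i/ (word-final): rule 2 targets it, but not before a nasal consonant → unchanged [i].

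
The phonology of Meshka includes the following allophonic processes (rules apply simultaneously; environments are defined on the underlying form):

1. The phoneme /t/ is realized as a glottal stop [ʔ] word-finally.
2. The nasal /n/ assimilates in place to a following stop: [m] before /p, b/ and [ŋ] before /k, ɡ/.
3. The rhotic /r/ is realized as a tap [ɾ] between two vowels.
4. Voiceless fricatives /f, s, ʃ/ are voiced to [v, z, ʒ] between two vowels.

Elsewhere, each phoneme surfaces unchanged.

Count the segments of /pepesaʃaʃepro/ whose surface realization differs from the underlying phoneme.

Segments that undergo a rule: /s/ → [z] (rule 4); /ʃ/ → [ʒ] (rule 4); /ʃ/ → [ʒ] (rule 4).
All other segments surface unchanged.

3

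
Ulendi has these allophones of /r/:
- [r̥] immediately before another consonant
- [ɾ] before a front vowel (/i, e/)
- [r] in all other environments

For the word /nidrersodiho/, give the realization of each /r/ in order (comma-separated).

[ɾ], [r̥]

Occurrence 1 (position 4): before a front vowel (/i, e/) → [ɾ].
Occurrence 2 (position 6): immediately before another consonant → [r̥].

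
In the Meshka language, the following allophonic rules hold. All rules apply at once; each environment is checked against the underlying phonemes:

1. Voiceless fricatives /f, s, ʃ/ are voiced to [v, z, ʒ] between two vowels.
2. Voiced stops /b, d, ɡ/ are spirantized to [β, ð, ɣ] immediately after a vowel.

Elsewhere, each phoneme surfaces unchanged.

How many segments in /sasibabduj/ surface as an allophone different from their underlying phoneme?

3

Segments that undergo a rule: /s/ → [z] (rule 1); /b/ → [β] (rule 2); /b/ → [β] (rule 2).
All other segments surface unchanged.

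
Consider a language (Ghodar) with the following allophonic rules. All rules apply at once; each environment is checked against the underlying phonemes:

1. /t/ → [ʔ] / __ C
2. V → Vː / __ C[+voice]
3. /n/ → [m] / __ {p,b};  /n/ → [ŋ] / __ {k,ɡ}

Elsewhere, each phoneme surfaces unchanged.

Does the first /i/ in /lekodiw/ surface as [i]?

No

/i/ meets the environment for rule 2 (before a voiced consonant) → [iː].
The actual realization is [iː], not [i].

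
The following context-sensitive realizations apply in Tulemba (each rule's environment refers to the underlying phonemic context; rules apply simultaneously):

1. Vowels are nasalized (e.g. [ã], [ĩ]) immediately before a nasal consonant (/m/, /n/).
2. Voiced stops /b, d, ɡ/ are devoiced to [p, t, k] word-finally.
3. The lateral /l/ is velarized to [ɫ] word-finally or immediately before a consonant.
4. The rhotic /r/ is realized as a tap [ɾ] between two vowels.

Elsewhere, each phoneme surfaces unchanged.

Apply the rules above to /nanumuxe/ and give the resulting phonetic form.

[nãnũmuxe]

/n/ stays [n].
/a/ (between /n/ and /n/): before a nasal consonant, so rule 1 applies → [ã].
/n/ (between /a/ and /u/) is unaffected → [n].
/u/ (between /n/ and /m/) occurs before a nasal consonant → [ũ] by rule 1.
/m/ — not in any rule's target class → [m].
/u/ — between /m/ and /x/; rule 1 does not apply here → [u].
/x/ stays [x].
/e/ (word-final): rule 1 targets it, but not before a nasal consonant → unchanged [e].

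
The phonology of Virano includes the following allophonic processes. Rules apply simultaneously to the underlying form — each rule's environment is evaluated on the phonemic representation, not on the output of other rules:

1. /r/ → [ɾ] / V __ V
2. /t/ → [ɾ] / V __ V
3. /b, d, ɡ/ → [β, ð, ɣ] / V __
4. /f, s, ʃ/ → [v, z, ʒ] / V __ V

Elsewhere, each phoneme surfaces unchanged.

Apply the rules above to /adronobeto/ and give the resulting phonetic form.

[aðronoβeɾo]

/a/ stays [a].
/d/ (between /a/ and /r/): immediately after a vowel, so rule 3 applies → [ð].
/r/ — between /d/ and /o/; rule 1 does not apply here → [r].
/o/ (between /r/ and /n/): no rule targets it → [o].
/n/ (between /o/ and /o/) is unaffected → [n].
/o/ (between /n/ and /b/): no rule targets it → [o].
/b/ meets the environment for rule 3 (immediately after a vowel) → [β].
/e/ stays [e].
/t/ (between /e/ and /o/): between two vowels, so rule 2 applies → [ɾ].
/o/ (word-final) is unaffected → [o].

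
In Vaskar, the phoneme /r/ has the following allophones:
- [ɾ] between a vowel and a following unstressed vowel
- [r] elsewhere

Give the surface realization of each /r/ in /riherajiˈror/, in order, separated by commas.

Occurrence 1 (position 1): no conditioning environment matches → elsewhere allophone [r].
Occurrence 2 (position 5): between a vowel and a following unstressed vowel → [ɾ].
Occurrence 3 (position 9): no conditioning environment matches → elsewhere allophone [r].
Occurrence 4 (position 11): no conditioning environment matches → elsewhere allophone [r].

[r], [ɾ], [r], [r]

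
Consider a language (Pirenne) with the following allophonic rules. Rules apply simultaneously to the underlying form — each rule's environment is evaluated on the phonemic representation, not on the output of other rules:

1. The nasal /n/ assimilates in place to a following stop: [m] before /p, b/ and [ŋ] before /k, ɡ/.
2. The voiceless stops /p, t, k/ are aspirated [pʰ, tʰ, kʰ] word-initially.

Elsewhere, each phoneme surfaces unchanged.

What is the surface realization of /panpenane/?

/p/ (word-initial) occurs word-initially → [pʰ] by rule 2.
/a/ (between /p/ and /n/): no rule targets it → [a].
/n/ (between /a/ and /p/): before a labial or velar stop, so rule 1 applies → [m].
/p/ (between /n/ and /e/) fails the environment for rule 2, so it stays [p].
/e/ (between /p/ and /n/) is unaffected → [e].
/n/ (between /e/ and /a/): rule 1 targets it, but not before a labial or velar stop → unchanged [n].
/a/ — not in any rule's target class → [a].
/n/ (between /a/ and /e/): rule 1 targets it, but not before a labial or velar stop → unchanged [n].
/e/ (word-final) is unaffected → [e].

[pʰampenane]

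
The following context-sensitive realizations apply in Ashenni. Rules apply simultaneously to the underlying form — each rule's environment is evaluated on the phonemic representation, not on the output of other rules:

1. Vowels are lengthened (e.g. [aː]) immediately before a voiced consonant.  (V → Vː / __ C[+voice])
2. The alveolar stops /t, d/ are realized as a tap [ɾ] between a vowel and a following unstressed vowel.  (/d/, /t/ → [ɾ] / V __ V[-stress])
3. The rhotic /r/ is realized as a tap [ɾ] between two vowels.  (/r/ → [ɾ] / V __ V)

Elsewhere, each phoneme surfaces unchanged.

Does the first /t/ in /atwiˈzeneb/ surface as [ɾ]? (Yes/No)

No

/t/ (between /a/ and /w/) fails the environment for rule 2, so it stays [t].
The actual realization is [t], not [ɾ].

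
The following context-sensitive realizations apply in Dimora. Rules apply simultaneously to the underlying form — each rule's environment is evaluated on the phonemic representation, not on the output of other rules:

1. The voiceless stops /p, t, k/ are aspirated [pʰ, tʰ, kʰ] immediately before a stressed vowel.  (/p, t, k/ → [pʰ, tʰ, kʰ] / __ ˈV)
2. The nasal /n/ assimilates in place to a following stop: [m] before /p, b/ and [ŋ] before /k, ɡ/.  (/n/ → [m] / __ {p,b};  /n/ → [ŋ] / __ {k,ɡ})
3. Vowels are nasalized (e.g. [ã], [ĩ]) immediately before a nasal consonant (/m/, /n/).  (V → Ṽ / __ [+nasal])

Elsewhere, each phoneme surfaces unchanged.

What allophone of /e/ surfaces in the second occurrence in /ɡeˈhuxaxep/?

/e/ — between /x/ and /p/; rule 3 does not apply here → [e].

[e]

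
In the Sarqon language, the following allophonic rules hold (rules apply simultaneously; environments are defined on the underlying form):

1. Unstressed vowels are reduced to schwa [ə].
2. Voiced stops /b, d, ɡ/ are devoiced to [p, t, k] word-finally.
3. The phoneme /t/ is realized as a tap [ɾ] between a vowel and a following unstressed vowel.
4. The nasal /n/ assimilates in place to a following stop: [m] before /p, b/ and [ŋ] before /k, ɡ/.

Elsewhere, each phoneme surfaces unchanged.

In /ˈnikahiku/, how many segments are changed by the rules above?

Segments that undergo a rule: /a/ → [ə] (rule 1); /i/ → [ə] (rule 1); /u/ → [ə] (rule 1).
All other segments surface unchanged.

3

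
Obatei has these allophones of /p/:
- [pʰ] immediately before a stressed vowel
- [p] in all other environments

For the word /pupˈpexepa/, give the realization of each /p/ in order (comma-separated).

Occurrence 1 (position 1): no conditioning environment matches → elsewhere allophone [p].
Occurrence 2 (position 3): no conditioning environment matches → elsewhere allophone [p].
Occurrence 3 (position 4): immediately before a stressed vowel → [pʰ].
Occurrence 4 (position 8): no conditioning environment matches → elsewhere allophone [p].

[p], [p], [pʰ], [p]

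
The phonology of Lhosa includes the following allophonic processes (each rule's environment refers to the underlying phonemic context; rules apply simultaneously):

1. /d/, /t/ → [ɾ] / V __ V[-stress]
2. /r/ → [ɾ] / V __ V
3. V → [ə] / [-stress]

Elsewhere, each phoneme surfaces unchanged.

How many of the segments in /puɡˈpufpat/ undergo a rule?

2

Segments that undergo a rule: /u/ → [ə] (rule 3); /a/ → [ə] (rule 3).
All other segments surface unchanged.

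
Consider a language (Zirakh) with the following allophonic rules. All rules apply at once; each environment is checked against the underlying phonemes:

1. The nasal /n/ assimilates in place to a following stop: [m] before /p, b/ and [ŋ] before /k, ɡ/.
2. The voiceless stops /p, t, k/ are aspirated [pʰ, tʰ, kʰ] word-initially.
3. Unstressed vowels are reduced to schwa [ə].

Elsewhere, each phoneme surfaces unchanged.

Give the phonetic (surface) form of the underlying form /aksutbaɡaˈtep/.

[əksətbəɡəˈtep]

/a/ — word-initial, in an unstressed syllable — surfaces as [ə] (rule 3).
/k/ (between /a/ and /s/) is in the target of rule 2 but the environment (word-initially) is not met → [k].
/s/ (between /k/ and /u/): no rule targets it → [s].
/u/ (between /s/ and /t/) occurs in an unstressed syllable → [ə] by rule 3.
/t/ — between /u/ and /b/; rule 2 does not apply here → [t].
/b/ stays [b].
/a/ meets the environment for rule 3 (in an unstressed syllable) → [ə].
/ɡ/ (between /a/ and /a/) is unaffected → [ɡ].
/a/ meets the environment for rule 3 (in an unstressed syllable) → [ə].
/t/ (between /a/ and /e/) is in the target of rule 2 but the environment (word-initially) is not met → [t].
/e/ (between /t/ and /p/) fails the environment for rule 3, so it stays [e].
/p/ (word-final) is in the target of rule 2 but the environment (word-initially) is not met → [p].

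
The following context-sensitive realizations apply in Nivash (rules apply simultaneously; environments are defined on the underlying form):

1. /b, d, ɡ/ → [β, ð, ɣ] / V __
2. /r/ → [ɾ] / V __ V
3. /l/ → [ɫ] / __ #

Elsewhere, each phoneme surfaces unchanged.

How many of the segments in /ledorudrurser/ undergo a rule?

3

Segments that undergo a rule: /d/ → [ð] (rule 1); /r/ → [ɾ] (rule 2); /d/ → [ð] (rule 1).
All other segments surface unchanged.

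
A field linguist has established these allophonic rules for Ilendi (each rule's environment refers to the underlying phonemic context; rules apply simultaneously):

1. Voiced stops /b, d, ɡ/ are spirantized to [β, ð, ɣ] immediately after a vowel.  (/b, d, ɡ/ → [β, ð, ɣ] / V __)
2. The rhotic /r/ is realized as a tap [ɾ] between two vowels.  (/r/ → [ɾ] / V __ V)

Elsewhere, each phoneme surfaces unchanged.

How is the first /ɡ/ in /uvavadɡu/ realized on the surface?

/ɡ/ (between /d/ and /u/) is in the target of rule 1 but the environment (immediately after a vowel) is not met → [ɡ].

[ɡ]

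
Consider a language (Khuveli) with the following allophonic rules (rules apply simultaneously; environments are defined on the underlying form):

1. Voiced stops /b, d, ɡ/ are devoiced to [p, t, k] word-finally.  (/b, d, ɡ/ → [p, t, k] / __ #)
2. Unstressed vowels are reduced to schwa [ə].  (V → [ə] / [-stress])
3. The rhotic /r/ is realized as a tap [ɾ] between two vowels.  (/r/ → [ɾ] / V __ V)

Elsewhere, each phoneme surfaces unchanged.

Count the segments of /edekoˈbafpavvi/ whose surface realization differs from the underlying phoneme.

5

Segments that undergo a rule: /e/ → [ə] (rule 2); /e/ → [ə] (rule 2); /o/ → [ə] (rule 2); /a/ → [ə] (rule 2); /i/ → [ə] (rule 2).
All other segments surface unchanged.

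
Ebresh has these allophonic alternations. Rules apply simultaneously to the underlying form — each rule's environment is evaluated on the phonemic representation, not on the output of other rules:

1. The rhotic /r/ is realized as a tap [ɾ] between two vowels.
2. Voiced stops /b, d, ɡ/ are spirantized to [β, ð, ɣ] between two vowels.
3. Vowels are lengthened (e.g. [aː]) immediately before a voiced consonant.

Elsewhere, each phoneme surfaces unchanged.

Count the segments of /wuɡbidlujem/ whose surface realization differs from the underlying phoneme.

Segments that undergo a rule: /u/ → [uː] (rule 3); /i/ → [iː] (rule 3); /u/ → [uː] (rule 3); /e/ → [eː] (rule 3).
All other segments surface unchanged.

4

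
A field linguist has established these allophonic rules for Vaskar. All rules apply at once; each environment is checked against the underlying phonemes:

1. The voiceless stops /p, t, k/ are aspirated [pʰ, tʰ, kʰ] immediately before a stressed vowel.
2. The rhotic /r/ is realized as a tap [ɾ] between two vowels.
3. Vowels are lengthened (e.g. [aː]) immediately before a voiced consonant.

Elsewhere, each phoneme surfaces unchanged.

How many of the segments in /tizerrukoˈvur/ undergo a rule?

Segments that undergo a rule: /i/ → [iː] (rule 3); /e/ → [eː] (rule 3); /o/ → [oː] (rule 3); /u/ → [uː] (rule 3).
All other segments surface unchanged.

4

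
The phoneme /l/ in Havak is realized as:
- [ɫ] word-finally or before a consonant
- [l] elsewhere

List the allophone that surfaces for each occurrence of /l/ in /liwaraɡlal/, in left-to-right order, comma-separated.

[l], [l], [ɫ]

Occurrence 1 (position 1): no conditioning environment matches → elsewhere allophone [l].
Occurrence 2 (position 8): no conditioning environment matches → elsewhere allophone [l].
Occurrence 3 (position 10): word-finally or before a consonant → [ɫ].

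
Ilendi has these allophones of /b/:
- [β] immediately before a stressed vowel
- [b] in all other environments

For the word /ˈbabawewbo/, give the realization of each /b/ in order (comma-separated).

[β], [b], [b]

Occurrence 1 (position 1): immediately before a stressed vowel → [β].
Occurrence 2 (position 3): no conditioning environment matches → elsewhere allophone [b].
Occurrence 3 (position 8): no conditioning environment matches → elsewhere allophone [b].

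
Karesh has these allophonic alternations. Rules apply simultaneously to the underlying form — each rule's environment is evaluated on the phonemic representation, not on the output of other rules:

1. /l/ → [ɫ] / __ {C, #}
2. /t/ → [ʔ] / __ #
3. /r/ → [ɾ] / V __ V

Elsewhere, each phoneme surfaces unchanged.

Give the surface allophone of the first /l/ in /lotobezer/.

[l]

/l/ — word-initial; rule 1 does not apply here → [l].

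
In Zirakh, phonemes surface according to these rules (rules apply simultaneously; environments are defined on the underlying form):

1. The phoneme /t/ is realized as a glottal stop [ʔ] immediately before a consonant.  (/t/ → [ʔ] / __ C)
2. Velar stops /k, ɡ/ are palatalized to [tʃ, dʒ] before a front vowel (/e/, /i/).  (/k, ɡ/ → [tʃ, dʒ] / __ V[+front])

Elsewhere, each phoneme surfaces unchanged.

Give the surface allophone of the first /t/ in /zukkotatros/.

/t/ (between /o/ and /a/) fails the environment for rule 1, so it stays [t].

[t]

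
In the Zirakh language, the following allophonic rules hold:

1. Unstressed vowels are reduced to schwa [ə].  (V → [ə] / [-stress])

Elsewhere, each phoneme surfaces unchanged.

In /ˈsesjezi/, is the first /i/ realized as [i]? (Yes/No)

No

Rule 1 applies to /i/ (word-final: in an unstressed syllable) → [ə].
The actual realization is [ə], not [i].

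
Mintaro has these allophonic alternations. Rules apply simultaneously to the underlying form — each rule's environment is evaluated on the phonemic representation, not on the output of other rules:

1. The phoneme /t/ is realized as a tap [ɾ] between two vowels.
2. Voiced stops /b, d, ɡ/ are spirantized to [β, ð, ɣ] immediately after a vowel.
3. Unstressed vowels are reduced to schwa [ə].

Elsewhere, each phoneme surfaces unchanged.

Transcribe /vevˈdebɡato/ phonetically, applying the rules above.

[vəvˈdeβɡəɾə]

/e/ meets the environment for rule 3 (in an unstressed syllable) → [ə].
/d/ (between /v/ and /e/) is in the target of rule 2 but the environment (immediately after a vowel) is not met → [d].
/e/ (between /d/ and /b/): rule 3 targets it, but not in an unstressed syllable → unchanged [e].
/b/ meets the environment for rule 2 (immediately after a vowel) → [β].
/ɡ/ (between /b/ and /a/) fails the environment for rule 2, so it stays [ɡ].
/a/ — between /ɡ/ and /t/, in an unstressed syllable — surfaces as [ə] (rule 3).
/t/ (between /a/ and /o/) occurs between two vowels → [ɾ] by rule 1.
/o/ — word-final, in an unstressed syllable — surfaces as [ə] (rule 3).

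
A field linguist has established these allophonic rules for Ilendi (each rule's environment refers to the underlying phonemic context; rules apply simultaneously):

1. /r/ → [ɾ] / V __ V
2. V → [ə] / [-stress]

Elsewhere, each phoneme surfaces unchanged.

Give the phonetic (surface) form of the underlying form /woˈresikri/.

[wəˈɾesəkrə]

/w/ (word-initial) is unaffected → [w].
/o/ (between /w/ and /r/) occurs in an unstressed syllable → [ə] by rule 2.
Rule 1 applies to /r/ (between /o/ and /e/: between two vowels) → [ɾ].
/e/ (between /r/ and /s/) is in the target of rule 2 but the environment (in an unstressed syllable) is not met → [e].
/s/ (between /e/ and /i/): no rule targets it → [s].
Rule 2 applies to /i/ (between /s/ and /k/: in an unstressed syllable) → [ə].
/k/ stays [k].
/r/ (between /k/ and /i/): rule 1 targets it, but not between two vowels → unchanged [r].
Rule 2 applies to /i/ (word-final: in an unstressed syllable) → [ə].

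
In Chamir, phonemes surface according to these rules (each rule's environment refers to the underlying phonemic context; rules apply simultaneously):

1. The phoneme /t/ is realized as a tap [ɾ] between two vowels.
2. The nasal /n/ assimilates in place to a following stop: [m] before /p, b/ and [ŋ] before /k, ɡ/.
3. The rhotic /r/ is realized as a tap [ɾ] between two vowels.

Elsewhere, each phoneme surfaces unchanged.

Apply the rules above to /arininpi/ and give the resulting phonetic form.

[aɾinimpi]

/a/ stays [a].
/r/ (between /a/ and /i/): between two vowels, so rule 3 applies → [ɾ].
/i/ — not in any rule's target class → [i].
/n/ (between /i/ and /i/) is in the target of rule 2 but the environment (before a labial or velar stop) is not met → [n].
/i/ (between /n/ and /n/): no rule targets it → [i].
/n/ meets the environment for rule 2 (before a labial or velar stop) → [m].
/p/ — not in any rule's target class → [p].
/i/ (word-final) is unaffected → [i].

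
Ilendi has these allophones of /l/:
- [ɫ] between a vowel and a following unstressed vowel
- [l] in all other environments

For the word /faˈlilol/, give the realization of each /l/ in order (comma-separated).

[l], [ɫ], [l]

Occurrence 1 (position 3): no conditioning environment matches → elsewhere allophone [l].
Occurrence 2 (position 5): between a vowel and a following unstressed vowel → [ɫ].
Occurrence 3 (position 7): no conditioning environment matches → elsewhere allophone [l].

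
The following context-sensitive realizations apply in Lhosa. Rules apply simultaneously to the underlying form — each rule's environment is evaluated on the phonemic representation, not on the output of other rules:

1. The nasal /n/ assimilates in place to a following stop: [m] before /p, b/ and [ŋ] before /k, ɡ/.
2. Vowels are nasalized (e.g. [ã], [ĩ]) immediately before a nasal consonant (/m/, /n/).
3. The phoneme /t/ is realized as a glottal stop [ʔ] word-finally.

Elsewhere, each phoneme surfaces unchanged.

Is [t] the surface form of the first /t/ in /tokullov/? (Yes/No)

/t/ (word-initial) is in the target of rule 3 but the environment (word-finally) is not met → [t].
The actual realization is [t], which matches [t].

Yes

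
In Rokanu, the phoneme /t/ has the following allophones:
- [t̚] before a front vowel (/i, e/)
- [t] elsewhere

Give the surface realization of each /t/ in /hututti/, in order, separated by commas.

Occurrence 1 (position 3): no conditioning environment matches → elsewhere allophone [t].
Occurrence 2 (position 5): no conditioning environment matches → elsewhere allophone [t].
Occurrence 3 (position 6): before a front vowel (/i, e/) → [t̚].

[t], [t], [t̚]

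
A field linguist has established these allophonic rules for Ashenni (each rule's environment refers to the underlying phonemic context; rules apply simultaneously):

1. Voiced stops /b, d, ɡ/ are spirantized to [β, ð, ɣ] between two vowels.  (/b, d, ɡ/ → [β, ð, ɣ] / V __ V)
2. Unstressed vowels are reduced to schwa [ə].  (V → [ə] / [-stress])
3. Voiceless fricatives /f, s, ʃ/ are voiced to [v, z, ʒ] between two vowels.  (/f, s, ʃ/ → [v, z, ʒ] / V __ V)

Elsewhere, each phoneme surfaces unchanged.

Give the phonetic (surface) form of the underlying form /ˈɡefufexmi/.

/ɡ/ (word-initial) is in the target of rule 1 but the environment (between two vowels) is not met → [ɡ].
/e/ (between /ɡ/ and /f/) fails the environment for rule 2, so it stays [e].
/f/ — between /e/ and /u/, between two vowels — surfaces as [v] (rule 3).
/u/ meets the environment for rule 2 (in an unstressed syllable) → [ə].
Rule 3 applies to /f/ (between /u/ and /e/: between two vowels) → [v].
/e/ (between /f/ and /x/) occurs in an unstressed syllable → [ə] by rule 2.
/x/ (between /e/ and /m/) is unaffected → [x].
/m/ (between /x/ and /i/) is unaffected → [m].
/i/ — word-final, in an unstressed syllable — surfaces as [ə] (rule 2).

[ˈɡevəvəxmə]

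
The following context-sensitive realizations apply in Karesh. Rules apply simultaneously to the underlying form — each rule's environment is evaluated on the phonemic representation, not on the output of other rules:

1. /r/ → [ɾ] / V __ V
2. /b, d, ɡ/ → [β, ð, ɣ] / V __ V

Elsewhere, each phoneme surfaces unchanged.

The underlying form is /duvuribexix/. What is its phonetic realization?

/d/ — word-initial; rule 2 does not apply here → [d].
/r/ (between /u/ and /i/): between two vowels, so rule 1 applies → [ɾ].
/b/ meets the environment for rule 2 (between two vowels) → [β].

[duvuɾiβexix]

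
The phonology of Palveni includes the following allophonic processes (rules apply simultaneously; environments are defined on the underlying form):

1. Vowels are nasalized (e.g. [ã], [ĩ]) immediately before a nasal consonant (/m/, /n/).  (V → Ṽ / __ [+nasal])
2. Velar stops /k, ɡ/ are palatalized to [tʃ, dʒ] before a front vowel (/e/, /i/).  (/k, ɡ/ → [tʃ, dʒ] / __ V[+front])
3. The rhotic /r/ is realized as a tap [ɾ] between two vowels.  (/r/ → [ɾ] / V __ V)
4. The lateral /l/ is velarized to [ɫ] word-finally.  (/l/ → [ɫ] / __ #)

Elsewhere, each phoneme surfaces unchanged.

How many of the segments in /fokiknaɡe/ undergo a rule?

2

Segments that undergo a rule: /k/ → [tʃ] (rule 2); /ɡ/ → [dʒ] (rule 2).
All other segments surface unchanged.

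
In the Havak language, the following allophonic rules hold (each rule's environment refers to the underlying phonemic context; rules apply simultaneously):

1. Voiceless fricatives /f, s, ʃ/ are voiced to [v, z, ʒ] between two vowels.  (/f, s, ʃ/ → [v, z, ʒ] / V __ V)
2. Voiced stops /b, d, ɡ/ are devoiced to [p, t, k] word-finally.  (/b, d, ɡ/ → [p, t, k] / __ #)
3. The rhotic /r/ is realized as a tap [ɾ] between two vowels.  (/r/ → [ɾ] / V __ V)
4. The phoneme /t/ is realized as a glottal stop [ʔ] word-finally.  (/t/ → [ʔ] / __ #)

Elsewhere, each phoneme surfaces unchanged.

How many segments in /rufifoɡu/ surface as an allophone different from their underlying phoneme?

2

Segments that undergo a rule: /f/ → [v] (rule 1); /f/ → [v] (rule 1).
All other segments surface unchanged.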